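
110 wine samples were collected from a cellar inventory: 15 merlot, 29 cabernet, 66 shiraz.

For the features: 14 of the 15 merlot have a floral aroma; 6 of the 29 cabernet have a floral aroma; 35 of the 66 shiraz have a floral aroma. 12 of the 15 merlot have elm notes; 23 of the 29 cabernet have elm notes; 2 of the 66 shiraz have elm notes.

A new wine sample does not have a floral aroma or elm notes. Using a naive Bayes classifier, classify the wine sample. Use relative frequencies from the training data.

merlot: (15/110) × (1/15) × (3/15) ≈ 0.00181818
cabernet: (29/110) × (23/29) × (6/29) ≈ 0.0432602
shiraz: (66/110) × (31/66) × (64/66) ≈ 0.273278
Highest score → shiraz.

shiraz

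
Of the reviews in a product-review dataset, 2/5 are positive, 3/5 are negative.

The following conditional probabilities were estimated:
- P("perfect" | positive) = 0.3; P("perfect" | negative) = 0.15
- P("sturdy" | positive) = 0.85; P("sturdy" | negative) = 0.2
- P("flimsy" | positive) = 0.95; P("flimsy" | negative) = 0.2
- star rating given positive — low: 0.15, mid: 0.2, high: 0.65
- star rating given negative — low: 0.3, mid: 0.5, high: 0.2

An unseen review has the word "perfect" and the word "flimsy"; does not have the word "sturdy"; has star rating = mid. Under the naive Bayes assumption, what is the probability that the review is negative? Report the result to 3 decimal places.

0.678

positive: 0.4 × 0.3 × (1−0.85) × 0.95 × 0.2 = 0.00342
negative: 0.6 × 0.15 × (1−0.2) × 0.2 × 0.5 = 0.0072
P(negative | x) = 0.0072 / 0.01062 ≈ 0.678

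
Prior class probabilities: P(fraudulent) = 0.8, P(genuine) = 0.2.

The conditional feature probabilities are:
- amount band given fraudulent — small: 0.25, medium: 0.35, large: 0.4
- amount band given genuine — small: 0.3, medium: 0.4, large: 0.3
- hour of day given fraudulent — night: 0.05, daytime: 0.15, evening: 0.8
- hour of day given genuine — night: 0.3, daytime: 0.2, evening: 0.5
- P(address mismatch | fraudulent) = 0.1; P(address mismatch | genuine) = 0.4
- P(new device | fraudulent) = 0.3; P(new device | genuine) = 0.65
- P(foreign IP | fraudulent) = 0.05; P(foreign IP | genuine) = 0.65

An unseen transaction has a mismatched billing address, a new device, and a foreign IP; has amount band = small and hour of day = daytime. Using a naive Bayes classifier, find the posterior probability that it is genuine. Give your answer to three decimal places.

0.978

fraudulent: 0.8 × 0.25 × 0.15 × 0.1 × 0.3 × 0.05 = 0.000045
genuine: 0.2 × 0.3 × 0.2 × 0.4 × 0.65 × 0.65 = 0.002028
P(genuine | x) = 0.002028 / 0.002073 ≈ 0.978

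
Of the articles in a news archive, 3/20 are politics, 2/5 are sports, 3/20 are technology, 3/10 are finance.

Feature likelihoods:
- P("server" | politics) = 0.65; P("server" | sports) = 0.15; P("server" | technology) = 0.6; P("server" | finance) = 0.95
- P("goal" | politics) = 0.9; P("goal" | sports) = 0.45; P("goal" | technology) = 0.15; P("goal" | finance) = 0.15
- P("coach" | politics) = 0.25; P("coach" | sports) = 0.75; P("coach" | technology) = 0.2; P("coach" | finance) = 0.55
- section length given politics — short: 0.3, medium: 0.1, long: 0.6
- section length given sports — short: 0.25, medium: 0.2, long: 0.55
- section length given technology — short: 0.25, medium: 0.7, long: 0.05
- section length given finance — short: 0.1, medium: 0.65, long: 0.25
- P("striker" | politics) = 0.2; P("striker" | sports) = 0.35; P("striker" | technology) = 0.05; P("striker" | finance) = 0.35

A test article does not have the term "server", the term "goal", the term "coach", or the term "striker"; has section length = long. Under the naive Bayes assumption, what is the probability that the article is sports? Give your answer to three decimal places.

0.778

politics: 0.15 × (1−0.65) × (1−0.9) × (1−0.25) × 0.6 × (1−0.2) = 0.00189
sports: 0.4 × (1−0.15) × (1−0.45) × (1−0.75) × 0.55 × (1−0.35) = 0.016713125
technology: 0.15 × (1−0.6) × (1−0.15) × (1−0.2) × 0.05 × (1−0.05) = 0.001938
finance: 0.3 × (1−0.95) × (1−0.15) × (1−0.55) × 0.25 × (1−0.35) = 0.00093234375
P(sports | x) = 0.016713125 / 0.02147346875 ≈ 0.778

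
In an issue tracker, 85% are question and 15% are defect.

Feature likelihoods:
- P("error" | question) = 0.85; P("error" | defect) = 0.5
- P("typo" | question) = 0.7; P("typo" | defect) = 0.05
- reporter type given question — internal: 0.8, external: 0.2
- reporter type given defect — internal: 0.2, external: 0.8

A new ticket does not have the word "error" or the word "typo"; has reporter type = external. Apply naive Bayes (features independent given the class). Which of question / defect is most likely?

question: 0.85 × (1−0.85) × (1−0.7) × 0.2 = 0.00765
defect: 0.15 × (1−0.5) × (1−0.05) × 0.8 = 0.057
Highest score → defect.

defect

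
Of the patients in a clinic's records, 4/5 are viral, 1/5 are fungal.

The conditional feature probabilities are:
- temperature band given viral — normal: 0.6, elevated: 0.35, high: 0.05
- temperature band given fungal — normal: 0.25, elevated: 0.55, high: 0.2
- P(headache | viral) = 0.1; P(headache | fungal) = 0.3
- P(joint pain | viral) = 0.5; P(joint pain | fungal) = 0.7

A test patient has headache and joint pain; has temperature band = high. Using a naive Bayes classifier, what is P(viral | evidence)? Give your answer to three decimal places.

0.192

viral: 0.8 × 0.05 × 0.1 × 0.5 = 0.002
fungal: 0.2 × 0.2 × 0.3 × 0.7 = 0.0084
P(viral | x) = 0.002 / 0.0104 ≈ 0.192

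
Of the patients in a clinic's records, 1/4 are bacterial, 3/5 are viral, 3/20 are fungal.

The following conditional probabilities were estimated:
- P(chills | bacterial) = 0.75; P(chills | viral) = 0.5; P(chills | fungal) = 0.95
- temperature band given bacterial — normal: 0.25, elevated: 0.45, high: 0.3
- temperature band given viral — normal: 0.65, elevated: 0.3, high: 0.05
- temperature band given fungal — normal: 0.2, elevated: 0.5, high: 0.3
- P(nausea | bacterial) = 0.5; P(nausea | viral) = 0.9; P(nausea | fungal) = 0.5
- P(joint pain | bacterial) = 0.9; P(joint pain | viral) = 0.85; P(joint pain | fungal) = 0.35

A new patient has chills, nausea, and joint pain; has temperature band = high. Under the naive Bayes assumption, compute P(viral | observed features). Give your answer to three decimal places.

0.259

bacterial: 0.25 × 0.75 × 0.3 × 0.5 × 0.9 = 0.0253125
viral: 0.6 × 0.5 × 0.05 × 0.9 × 0.85 = 0.011475
fungal: 0.15 × 0.95 × 0.3 × 0.5 × 0.35 = 0.00748125
P(viral | x) = 0.011475 / 0.04426875 ≈ 0.259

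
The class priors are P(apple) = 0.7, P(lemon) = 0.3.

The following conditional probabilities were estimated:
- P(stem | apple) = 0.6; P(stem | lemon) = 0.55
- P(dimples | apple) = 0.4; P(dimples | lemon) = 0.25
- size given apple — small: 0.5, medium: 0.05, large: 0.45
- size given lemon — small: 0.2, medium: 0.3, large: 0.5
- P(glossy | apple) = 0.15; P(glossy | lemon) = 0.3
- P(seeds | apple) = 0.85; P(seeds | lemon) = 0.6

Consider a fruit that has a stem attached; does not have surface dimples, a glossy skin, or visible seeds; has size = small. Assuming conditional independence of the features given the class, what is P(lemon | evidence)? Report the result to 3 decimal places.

apple: 0.7 × 0.6 × (1−0.4) × 0.5 × (1−0.15) × (1−0.85) = 0.016065
lemon: 0.3 × 0.55 × (1−0.25) × 0.2 × (1−0.3) × (1−0.6) = 0.00693
P(lemon | x) = 0.00693 / 0.022995 ≈ 0.301

0.301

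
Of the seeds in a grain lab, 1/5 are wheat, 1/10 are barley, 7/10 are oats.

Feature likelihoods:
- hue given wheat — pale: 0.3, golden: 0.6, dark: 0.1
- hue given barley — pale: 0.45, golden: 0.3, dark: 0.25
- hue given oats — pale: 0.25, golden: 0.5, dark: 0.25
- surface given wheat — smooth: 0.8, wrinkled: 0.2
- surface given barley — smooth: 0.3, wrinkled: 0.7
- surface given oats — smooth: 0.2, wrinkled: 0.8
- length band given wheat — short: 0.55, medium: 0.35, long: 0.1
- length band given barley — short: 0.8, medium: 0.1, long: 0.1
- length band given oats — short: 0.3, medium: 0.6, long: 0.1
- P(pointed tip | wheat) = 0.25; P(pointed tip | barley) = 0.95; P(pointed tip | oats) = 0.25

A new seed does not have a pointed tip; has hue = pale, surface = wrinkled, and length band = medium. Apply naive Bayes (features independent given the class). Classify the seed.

oats

wheat: 0.2 × 0.3 × 0.2 × 0.35 × (1−0.25) = 0.00315
barley: 0.1 × 0.45 × 0.7 × 0.1 × (1−0.95) = 0.0001575
oats: 0.7 × 0.25 × 0.8 × 0.6 × (1−0.25) = 0.063
Highest score → oats.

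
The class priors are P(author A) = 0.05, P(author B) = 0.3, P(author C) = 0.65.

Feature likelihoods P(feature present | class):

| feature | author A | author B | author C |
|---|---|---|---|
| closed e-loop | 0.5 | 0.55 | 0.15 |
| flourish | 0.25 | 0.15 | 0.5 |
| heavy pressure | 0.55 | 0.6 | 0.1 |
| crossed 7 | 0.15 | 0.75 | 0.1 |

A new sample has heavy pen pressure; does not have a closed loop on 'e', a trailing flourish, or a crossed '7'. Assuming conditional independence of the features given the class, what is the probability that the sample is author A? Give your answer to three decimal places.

author A: 0.05 × (1−0.5) × (1−0.25) × 0.55 × (1−0.15) = 0.008765625
author B: 0.3 × (1−0.55) × (1−0.15) × 0.6 × (1−0.75) = 0.0172125
author C: 0.65 × (1−0.15) × (1−0.5) × 0.1 × (1−0.1) = 0.0248625
P(author A | x) = 0.008765625 / 0.050840625 ≈ 0.172

0.172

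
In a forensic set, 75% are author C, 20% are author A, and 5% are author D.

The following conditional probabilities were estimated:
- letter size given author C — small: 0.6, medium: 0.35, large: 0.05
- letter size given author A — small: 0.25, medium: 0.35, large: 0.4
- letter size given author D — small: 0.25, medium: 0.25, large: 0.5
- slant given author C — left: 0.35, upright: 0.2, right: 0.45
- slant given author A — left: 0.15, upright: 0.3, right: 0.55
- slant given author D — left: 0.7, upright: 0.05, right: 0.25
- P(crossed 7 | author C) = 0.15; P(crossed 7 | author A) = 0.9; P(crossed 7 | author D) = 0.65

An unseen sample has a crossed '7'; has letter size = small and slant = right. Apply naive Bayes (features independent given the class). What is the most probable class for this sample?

author C

author C: 0.75 × 0.6 × 0.45 × 0.15 = 0.030375
author A: 0.2 × 0.25 × 0.55 × 0.9 = 0.02475
author D: 0.05 × 0.25 × 0.25 × 0.65 = 0.00203125
Highest score → author C.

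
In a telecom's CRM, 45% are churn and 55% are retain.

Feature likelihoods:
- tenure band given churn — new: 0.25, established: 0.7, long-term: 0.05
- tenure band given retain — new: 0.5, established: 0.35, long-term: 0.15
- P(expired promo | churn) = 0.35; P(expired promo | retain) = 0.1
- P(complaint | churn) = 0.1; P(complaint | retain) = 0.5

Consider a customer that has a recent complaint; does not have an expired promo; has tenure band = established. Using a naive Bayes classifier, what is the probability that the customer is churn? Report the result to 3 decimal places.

churn: 0.45 × 0.7 × (1−0.35) × 0.1 = 0.020475
retain: 0.55 × 0.35 × (1−0.1) × 0.5 = 0.086625
P(churn | x) = 0.020475 / 0.1071 ≈ 0.191

0.191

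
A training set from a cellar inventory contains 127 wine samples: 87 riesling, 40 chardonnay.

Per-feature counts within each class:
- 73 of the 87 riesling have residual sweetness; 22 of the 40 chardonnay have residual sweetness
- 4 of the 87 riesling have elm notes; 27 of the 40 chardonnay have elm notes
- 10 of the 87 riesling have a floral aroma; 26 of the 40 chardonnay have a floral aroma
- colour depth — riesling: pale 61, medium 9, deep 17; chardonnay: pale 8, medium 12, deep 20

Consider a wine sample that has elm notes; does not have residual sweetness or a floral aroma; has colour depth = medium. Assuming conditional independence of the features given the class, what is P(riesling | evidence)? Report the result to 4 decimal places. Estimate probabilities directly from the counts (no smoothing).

0.0442

riesling: (87/127) × (14/87) × (4/87) × (77/87) × (9/87) ≈ 0.000464045
chardonnay: (40/127) × (18/40) × (27/40) × (14/40) × (12/40) ≈ 0.0100453
P(riesling | x) = 0.000464045 / 0.010509345 ≈ 0.0442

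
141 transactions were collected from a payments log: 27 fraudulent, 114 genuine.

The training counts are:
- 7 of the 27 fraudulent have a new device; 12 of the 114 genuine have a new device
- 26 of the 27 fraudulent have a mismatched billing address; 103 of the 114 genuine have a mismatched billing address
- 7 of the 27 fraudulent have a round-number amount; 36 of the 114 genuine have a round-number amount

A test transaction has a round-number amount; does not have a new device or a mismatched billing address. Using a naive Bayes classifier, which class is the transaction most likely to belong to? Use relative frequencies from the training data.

fraudulent: (27/141) × (20/27) × (1/27) × (7/27) ≈ 0.00136201
genuine: (114/141) × (102/114) × (11/114) × (36/114) ≈ 0.0220428
Highest score → genuine.

genuine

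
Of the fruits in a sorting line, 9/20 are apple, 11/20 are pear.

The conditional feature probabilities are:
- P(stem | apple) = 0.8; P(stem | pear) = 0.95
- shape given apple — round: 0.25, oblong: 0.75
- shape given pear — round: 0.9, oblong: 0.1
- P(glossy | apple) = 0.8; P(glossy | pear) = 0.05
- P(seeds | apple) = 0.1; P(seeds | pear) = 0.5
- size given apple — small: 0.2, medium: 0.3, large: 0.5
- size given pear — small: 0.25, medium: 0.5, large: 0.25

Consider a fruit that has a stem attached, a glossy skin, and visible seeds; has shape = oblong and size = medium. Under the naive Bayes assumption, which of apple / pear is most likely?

apple: 0.45 × 0.8 × 0.75 × 0.8 × 0.1 × 0.3 = 0.00648
pear: 0.55 × 0.95 × 0.1 × 0.05 × 0.5 × 0.5 = 0.000653125
Highest score → apple.

apple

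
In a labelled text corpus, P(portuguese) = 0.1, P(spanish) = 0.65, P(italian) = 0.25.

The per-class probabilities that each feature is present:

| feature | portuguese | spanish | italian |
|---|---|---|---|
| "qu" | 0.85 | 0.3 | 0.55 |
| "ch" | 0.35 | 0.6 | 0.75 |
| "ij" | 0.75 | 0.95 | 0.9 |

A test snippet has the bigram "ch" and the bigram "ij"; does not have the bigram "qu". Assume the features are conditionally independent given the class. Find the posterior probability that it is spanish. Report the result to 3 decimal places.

0.765

portuguese: 0.1 × (1−0.85) × 0.35 × 0.75 = 0.0039375
spanish: 0.65 × (1−0.3) × 0.6 × 0.95 = 0.25935
italian: 0.25 × (1−0.55) × 0.75 × 0.9 = 0.0759375
P(spanish | x) = 0.25935 / 0.339225 ≈ 0.765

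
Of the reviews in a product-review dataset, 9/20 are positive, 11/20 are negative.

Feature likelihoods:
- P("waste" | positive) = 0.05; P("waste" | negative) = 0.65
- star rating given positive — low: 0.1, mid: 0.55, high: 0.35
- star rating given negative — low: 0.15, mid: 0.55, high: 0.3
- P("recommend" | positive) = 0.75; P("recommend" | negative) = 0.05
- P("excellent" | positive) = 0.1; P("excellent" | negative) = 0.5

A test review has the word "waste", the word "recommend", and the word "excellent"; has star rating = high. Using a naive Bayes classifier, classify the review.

negative

positive: 0.45 × 0.05 × 0.35 × 0.75 × 0.1 = 0.000590625
negative: 0.55 × 0.65 × 0.3 × 0.05 × 0.5 = 0.00268125
Highest score → negative.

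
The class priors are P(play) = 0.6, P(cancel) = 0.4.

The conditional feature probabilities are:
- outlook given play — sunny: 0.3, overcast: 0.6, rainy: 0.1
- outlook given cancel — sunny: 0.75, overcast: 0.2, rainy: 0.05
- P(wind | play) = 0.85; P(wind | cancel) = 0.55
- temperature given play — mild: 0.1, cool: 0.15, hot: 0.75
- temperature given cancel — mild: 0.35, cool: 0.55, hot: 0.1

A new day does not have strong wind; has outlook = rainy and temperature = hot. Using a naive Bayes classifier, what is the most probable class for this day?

play

play: 0.6 × 0.1 × (1−0.85) × 0.75 = 0.00675
cancel: 0.4 × 0.05 × (1−0.55) × 0.1 = 0.0009
Highest score → play.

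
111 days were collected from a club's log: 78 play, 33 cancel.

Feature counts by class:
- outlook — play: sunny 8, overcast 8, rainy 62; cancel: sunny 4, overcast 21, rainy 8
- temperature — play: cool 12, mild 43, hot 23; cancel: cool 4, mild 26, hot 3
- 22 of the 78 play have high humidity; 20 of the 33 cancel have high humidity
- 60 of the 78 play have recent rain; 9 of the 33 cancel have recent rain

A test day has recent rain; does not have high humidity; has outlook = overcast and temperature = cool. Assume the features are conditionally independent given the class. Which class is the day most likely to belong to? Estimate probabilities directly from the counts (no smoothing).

play

play: (78/111) × (8/78) × (12/78) × (56/78) × (60/78) ≈ 0.00612356
cancel: (33/111) × (21/33) × (4/33) × (13/33) × (9/33) ≈ 0.00246377
Highest score → play.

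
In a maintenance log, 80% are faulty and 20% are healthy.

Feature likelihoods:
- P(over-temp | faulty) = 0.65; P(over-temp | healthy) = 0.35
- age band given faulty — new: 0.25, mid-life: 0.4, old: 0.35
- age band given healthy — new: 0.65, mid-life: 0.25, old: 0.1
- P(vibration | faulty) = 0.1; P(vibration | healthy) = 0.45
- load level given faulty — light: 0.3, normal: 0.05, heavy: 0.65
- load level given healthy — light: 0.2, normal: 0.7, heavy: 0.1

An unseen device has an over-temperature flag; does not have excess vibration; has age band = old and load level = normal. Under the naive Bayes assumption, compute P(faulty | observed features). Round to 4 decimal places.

faulty: 0.8 × 0.65 × 0.35 × (1−0.1) × 0.05 = 0.00819
healthy: 0.2 × 0.35 × 0.1 × (1−0.45) × 0.7 = 0.002695
P(faulty | x) = 0.00819 / 0.010885 ≈ 0.7524

0.7524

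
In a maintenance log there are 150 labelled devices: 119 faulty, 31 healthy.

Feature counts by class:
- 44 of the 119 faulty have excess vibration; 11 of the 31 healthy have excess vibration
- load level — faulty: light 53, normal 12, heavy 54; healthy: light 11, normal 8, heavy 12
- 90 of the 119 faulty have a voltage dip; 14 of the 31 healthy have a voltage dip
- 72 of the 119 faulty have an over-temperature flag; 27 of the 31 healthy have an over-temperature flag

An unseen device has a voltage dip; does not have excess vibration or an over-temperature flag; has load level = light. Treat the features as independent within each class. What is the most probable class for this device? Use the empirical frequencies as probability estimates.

faulty: (119/150) × (75/119) × (53/119) × (90/119) × (47/119) ≈ 0.0665189
healthy: (31/150) × (20/31) × (11/31) × (14/31) × (4/31) ≈ 0.00275698
Highest score → faulty.

faulty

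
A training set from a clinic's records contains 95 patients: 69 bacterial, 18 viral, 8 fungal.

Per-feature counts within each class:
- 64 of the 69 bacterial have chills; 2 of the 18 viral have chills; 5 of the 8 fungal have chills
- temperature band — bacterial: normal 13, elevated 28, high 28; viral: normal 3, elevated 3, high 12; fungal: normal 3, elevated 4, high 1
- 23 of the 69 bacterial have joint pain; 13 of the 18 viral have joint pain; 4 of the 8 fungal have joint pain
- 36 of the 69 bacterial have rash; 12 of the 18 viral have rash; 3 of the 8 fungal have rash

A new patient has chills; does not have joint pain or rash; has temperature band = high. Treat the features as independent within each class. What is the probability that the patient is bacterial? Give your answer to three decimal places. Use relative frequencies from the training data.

bacterial: (69/95) × (64/69) × (28/69) × (46/69) × (33/69) ≈ 0.0871644
viral: (18/95) × (2/18) × (12/18) × (5/18) × (6/18) ≈ 0.00129955
fungal: (8/95) × (5/8) × (1/8) × (4/8) × (5/8) ≈ 0.00205592
P(bacterial | x) = 0.0871644 / 0.09051987 ≈ 0.963

0.963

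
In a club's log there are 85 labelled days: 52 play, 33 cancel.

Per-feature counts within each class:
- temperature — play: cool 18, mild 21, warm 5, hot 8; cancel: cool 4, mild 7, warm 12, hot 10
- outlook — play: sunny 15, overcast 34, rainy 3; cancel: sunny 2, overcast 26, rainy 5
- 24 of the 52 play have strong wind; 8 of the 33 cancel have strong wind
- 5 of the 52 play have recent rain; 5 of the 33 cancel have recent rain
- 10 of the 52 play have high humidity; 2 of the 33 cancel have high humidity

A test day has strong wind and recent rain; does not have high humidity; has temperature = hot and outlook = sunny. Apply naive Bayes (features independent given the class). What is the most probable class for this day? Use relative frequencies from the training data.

play: (52/85) × (8/52) × (15/52) × (24/52) × (5/52) × (42/52) ≈ 0.000973149
cancel: (33/85) × (10/33) × (2/33) × (8/33) × (5/33) × (31/33) ≈ 0.000246024
Highest score → play.

play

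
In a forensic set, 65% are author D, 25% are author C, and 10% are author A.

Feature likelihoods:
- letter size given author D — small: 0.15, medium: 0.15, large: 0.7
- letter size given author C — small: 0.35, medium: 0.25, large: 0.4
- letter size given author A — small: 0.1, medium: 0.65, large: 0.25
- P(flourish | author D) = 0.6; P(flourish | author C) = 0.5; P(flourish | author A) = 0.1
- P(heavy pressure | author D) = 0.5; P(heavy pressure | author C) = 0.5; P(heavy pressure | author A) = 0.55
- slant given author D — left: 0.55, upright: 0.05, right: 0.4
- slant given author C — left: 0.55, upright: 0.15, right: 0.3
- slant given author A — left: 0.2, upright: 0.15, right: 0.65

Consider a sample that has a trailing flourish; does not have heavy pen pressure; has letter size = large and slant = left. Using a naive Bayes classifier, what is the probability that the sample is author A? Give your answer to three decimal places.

author D: 0.65 × 0.7 × 0.6 × (1−0.5) × 0.55 = 0.075075
author C: 0.25 × 0.4 × 0.5 × (1−0.5) × 0.55 = 0.01375
author A: 0.1 × 0.25 × 0.1 × (1−0.55) × 0.2 = 0.000225
P(author A | x) = 0.000225 / 0.08905 ≈ 0.003

0.003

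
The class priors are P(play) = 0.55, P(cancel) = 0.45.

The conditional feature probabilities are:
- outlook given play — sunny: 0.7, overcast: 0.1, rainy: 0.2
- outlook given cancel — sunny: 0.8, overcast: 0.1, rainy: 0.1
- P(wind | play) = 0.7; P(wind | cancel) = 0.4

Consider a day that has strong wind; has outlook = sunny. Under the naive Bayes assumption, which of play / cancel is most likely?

play: 0.55 × 0.7 × 0.7 = 0.2695
cancel: 0.45 × 0.8 × 0.4 = 0.144
Highest score → play.

play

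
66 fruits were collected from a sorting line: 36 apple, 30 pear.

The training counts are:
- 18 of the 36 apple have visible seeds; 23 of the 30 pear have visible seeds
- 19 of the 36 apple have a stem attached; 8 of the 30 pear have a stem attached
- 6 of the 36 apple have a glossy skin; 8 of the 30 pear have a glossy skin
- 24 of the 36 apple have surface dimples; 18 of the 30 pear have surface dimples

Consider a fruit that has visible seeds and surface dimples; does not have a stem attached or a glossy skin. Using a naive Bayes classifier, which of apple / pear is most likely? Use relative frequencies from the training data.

pear

apple: (36/66) × (18/36) × (17/36) × (30/36) × (24/36) ≈ 0.0715488
pear: (30/66) × (23/30) × (22/30) × (22/30) × (18/30) ≈ 0.112444
Highest score → pear.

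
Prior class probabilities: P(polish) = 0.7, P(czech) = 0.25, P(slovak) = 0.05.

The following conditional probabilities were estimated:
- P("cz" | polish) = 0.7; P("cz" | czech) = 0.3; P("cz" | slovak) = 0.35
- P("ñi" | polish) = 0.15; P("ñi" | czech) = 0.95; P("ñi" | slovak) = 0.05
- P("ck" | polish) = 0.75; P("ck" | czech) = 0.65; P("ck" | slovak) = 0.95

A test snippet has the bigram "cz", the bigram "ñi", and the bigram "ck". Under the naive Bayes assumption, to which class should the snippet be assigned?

polish

polish: 0.7 × 0.7 × 0.15 × 0.75 = 0.055125
czech: 0.25 × 0.3 × 0.95 × 0.65 = 0.0463125
slovak: 0.05 × 0.35 × 0.05 × 0.95 = 0.00083125
Highest score → polish.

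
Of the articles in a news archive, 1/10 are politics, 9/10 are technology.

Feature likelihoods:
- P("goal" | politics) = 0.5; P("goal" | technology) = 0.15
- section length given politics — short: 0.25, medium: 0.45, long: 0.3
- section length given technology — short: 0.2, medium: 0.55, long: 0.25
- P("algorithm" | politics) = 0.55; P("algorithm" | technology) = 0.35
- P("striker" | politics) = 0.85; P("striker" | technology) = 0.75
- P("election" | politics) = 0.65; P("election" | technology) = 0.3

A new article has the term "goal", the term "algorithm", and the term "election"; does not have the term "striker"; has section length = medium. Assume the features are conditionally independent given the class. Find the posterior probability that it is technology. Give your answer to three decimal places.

politics: 0.1 × 0.5 × 0.45 × 0.55 × (1−0.85) × 0.65 = 0.0012065625
technology: 0.9 × 0.15 × 0.55 × 0.35 × (1−0.75) × 0.3 = 0.0019490625
P(technology | x) = 0.0019490625 / 0.003155625 ≈ 0.618

0.618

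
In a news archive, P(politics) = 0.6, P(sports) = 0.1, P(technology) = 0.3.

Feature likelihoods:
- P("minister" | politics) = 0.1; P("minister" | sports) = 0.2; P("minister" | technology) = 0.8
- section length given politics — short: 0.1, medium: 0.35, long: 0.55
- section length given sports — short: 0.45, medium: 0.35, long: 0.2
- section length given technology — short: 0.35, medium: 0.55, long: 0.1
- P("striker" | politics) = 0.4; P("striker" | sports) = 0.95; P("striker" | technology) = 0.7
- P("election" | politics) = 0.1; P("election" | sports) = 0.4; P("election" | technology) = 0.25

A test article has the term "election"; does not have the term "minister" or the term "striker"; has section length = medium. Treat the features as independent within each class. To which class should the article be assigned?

politics

politics: 0.6 × (1−0.1) × 0.35 × (1−0.4) × 0.1 = 0.01134
sports: 0.1 × (1−0.2) × 0.35 × (1−0.95) × 0.4 = 0.00056
technology: 0.3 × (1−0.8) × 0.55 × (1−0.7) × 0.25 = 0.002475
Highest score → politics.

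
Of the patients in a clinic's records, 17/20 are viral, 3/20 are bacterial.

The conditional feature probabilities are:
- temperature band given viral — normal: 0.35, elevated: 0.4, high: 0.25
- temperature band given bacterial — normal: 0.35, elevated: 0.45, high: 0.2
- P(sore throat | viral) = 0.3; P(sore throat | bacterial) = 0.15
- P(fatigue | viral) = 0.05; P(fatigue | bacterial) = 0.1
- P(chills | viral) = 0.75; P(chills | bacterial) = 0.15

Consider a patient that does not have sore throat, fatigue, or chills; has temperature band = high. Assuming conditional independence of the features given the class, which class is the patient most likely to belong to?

viral

viral: 0.85 × 0.25 × (1−0.3) × (1−0.05) × (1−0.75) = 0.035328125
bacterial: 0.15 × 0.2 × (1−0.15) × (1−0.1) × (1−0.15) = 0.0195075
Highest score → viral.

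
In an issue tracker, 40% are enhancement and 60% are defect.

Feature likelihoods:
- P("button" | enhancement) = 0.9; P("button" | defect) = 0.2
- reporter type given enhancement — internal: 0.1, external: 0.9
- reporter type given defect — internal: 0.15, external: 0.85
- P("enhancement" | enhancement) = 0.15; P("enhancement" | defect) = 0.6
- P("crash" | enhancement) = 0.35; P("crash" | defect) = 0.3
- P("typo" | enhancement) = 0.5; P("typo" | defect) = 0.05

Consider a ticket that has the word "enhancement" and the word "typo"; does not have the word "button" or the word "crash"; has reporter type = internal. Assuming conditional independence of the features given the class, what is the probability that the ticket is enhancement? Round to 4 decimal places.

enhancement: 0.4 × (1−0.9) × 0.1 × 0.15 × (1−0.35) × 0.5 = 0.000195
defect: 0.6 × (1−0.2) × 0.15 × 0.6 × (1−0.3) × 0.05 = 0.001512
P(enhancement | x) = 0.000195 / 0.001707 ≈ 0.1142

0.1142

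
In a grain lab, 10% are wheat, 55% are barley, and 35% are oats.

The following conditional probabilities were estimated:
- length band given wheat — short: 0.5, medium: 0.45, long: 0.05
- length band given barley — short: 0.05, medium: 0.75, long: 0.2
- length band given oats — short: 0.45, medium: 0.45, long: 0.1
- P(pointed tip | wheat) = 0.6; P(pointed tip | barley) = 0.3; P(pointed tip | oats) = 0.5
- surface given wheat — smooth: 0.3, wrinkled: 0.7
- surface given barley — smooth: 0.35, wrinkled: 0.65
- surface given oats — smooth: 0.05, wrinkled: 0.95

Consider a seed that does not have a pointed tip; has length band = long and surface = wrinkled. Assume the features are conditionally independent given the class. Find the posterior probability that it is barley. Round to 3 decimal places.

0.735

wheat: 0.1 × 0.05 × (1−0.6) × 0.7 = 0.0014
barley: 0.55 × 0.2 × (1−0.3) × 0.65 = 0.05005
oats: 0.35 × 0.1 × (1−0.5) × 0.95 = 0.016625
P(barley | x) = 0.05005 / 0.068075 ≈ 0.735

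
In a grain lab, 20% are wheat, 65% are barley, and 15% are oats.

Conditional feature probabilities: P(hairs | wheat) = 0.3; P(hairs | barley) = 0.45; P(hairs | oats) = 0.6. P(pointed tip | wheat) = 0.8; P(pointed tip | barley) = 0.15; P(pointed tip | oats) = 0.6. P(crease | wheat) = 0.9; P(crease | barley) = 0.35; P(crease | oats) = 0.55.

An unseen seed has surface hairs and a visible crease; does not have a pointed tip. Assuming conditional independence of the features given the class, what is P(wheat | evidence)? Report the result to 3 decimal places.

wheat: 0.2 × 0.3 × (1−0.8) × 0.9 = 0.0108
barley: 0.65 × 0.45 × (1−0.15) × 0.35 = 0.08701875
oats: 0.15 × 0.6 × (1−0.6) × 0.55 = 0.0198
P(wheat | x) = 0.0108 / 0.11761875 ≈ 0.092

0.092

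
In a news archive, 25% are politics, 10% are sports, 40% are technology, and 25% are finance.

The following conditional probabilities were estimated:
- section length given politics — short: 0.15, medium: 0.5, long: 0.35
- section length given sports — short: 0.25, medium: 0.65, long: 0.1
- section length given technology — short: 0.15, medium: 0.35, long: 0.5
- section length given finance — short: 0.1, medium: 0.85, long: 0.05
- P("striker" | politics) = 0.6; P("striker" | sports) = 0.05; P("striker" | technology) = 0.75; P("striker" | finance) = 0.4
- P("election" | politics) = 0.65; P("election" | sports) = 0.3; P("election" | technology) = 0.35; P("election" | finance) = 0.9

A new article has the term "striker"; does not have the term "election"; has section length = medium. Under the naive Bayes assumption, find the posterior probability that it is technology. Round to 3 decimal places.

politics: 0.25 × 0.5 × 0.6 × (1−0.65) = 0.02625
sports: 0.1 × 0.65 × 0.05 × (1−0.3) = 0.002275
technology: 0.4 × 0.35 × 0.75 × (1−0.35) = 0.06825
finance: 0.25 × 0.85 × 0.4 × (1−0.9) = 0.0085
P(technology | x) = 0.06825 / 0.105275 ≈ 0.648

0.648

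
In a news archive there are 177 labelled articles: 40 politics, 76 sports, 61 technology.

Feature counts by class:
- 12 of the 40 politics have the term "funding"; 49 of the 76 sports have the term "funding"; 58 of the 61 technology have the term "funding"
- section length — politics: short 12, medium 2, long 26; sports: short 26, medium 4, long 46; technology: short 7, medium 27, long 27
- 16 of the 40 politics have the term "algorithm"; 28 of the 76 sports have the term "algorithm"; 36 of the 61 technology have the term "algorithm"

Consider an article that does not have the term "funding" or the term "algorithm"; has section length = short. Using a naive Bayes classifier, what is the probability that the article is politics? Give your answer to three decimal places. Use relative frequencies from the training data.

0.458

politics: (40/177) × (28/40) × (12/40) × (24/40) ≈ 0.0284746
sports: (76/177) × (27/76) × (26/76) × (48/76) ≈ 0.0329593
technology: (61/177) × (3/61) × (7/61) × (25/61) ≈ 0.000797125
P(politics | x) = 0.0284746 / 0.062231025 ≈ 0.458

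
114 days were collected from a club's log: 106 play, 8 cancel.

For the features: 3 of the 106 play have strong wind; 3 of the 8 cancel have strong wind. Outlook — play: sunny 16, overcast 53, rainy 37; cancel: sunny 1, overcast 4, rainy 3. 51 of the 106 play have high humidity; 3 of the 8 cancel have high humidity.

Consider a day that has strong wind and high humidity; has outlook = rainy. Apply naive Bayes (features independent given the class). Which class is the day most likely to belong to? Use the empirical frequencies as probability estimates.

play

play: (106/114) × (3/106) × (37/106) × (51/106) ≈ 0.00441953
cancel: (8/114) × (3/8) × (3/8) × (3/8) ≈ 0.00370066
Highest score → play.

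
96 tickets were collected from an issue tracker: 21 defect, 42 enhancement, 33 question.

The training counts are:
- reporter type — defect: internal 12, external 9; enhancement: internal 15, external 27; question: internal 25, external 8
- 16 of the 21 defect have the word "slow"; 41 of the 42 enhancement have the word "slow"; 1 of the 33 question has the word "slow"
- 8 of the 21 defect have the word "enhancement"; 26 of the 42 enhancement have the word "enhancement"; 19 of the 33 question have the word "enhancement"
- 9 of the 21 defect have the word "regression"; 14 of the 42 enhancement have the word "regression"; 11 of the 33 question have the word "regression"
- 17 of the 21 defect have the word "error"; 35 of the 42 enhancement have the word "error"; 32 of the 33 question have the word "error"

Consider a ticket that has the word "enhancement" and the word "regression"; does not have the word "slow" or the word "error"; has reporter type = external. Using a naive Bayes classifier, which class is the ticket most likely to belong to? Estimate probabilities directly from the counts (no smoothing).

defect: (21/96) × (9/21) × (5/21) × (8/21) × (9/21) × (4/21) ≈ 0.000694155
enhancement: (42/96) × (27/42) × (1/42) × (26/42) × (14/42) × (7/42) ≈ 0.0002303
question: (33/96) × (8/33) × (32/33) × (19/33) × (11/33) × (1/33) ≈ 0.000469958
Highest score → defect.

defect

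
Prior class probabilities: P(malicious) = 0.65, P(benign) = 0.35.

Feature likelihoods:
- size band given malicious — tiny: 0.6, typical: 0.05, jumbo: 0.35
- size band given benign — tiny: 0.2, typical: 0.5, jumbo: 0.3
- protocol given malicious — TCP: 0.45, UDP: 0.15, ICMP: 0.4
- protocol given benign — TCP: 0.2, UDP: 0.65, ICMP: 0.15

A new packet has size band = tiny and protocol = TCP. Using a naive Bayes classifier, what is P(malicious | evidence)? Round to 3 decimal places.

0.926

malicious: 0.65 × 0.6 × 0.45 = 0.1755
benign: 0.35 × 0.2 × 0.2 = 0.014
P(malicious | x) = 0.1755 / 0.1895 ≈ 0.926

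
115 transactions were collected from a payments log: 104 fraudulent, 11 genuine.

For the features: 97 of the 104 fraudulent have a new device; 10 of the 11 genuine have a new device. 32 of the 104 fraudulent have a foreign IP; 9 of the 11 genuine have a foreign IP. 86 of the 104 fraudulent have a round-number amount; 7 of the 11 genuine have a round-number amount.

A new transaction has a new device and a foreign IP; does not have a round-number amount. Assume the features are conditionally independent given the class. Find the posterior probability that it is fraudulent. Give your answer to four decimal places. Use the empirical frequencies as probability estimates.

0.6345

fraudulent: (104/115) × (97/104) × (32/104) × (18/104) ≈ 0.044919
genuine: (11/115) × (10/11) × (9/11) × (4/11) ≈ 0.0258714
P(fraudulent | x) = 0.044919 / 0.0707904 ≈ 0.6345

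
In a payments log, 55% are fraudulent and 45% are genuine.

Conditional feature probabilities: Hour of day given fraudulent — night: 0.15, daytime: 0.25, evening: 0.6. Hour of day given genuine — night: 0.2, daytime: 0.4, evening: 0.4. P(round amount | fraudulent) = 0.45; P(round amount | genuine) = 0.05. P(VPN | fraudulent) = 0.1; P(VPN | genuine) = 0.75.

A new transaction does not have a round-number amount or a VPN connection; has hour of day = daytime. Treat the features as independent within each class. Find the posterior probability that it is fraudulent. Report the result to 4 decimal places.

0.6142

fraudulent: 0.55 × 0.25 × (1−0.45) × (1−0.1) = 0.0680625
genuine: 0.45 × 0.4 × (1−0.05) × (1−0.75) = 0.04275
P(fraudulent | x) = 0.0680625 / 0.1108125 ≈ 0.6142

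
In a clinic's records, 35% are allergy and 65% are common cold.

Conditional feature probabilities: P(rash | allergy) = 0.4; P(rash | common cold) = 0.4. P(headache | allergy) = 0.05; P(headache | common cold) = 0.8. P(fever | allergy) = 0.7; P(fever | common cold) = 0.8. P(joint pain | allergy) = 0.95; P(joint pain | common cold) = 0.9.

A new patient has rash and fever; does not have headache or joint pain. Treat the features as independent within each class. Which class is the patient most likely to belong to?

allergy: 0.35 × 0.4 × (1−0.05) × 0.7 × (1−0.95) = 0.004655
common cold: 0.65 × 0.4 × (1−0.8) × 0.8 × (1−0.9) = 0.00416
Highest score → allergy.

allergy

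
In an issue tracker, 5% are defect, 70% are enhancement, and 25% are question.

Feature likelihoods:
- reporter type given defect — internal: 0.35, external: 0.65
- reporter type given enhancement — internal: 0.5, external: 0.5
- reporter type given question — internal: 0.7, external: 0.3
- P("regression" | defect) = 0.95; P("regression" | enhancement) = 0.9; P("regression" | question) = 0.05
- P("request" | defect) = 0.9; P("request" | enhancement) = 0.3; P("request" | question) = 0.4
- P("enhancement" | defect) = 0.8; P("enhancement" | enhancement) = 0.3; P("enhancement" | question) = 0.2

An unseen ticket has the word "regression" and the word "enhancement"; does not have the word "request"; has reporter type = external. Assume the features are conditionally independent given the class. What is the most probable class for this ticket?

defect: 0.05 × 0.65 × 0.95 × (1−0.9) × 0.8 = 0.00247
enhancement: 0.7 × 0.5 × 0.9 × (1−0.3) × 0.3 = 0.06615
question: 0.25 × 0.3 × 0.05 × (1−0.4) × 0.2 = 0.00045
Highest score → enhancement.

enhancement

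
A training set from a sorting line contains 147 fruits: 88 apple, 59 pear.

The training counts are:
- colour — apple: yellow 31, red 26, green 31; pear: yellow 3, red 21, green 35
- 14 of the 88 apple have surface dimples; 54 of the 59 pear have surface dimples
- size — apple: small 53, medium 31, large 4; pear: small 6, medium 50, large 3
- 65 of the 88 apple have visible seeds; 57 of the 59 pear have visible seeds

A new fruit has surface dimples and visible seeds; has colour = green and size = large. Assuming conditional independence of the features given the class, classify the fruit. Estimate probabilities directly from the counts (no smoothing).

apple: (88/147) × (31/88) × (14/88) × (4/88) × (65/88) ≈ 0.00112641
pear: (59/147) × (35/59) × (54/59) × (3/59) × (57/59) ≈ 0.0107049
Highest score → pear.

pear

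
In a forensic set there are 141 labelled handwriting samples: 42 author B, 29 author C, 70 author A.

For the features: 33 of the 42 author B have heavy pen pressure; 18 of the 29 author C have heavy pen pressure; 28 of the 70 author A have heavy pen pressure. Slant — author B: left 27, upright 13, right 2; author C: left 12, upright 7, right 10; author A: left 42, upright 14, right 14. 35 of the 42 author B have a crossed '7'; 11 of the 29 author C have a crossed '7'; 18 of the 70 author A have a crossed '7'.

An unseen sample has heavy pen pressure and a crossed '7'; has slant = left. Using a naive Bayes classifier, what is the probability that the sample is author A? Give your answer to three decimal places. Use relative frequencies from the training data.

0.174

author B: (42/141) × (33/42) × (27/42) × (35/42) ≈ 0.12538
author C: (29/141) × (18/29) × (12/29) × (11/29) ≈ 0.0200369
author A: (70/141) × (28/70) × (42/70) × (18/70) ≈ 0.0306383
P(author A | x) = 0.0306383 / 0.1760552 ≈ 0.174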